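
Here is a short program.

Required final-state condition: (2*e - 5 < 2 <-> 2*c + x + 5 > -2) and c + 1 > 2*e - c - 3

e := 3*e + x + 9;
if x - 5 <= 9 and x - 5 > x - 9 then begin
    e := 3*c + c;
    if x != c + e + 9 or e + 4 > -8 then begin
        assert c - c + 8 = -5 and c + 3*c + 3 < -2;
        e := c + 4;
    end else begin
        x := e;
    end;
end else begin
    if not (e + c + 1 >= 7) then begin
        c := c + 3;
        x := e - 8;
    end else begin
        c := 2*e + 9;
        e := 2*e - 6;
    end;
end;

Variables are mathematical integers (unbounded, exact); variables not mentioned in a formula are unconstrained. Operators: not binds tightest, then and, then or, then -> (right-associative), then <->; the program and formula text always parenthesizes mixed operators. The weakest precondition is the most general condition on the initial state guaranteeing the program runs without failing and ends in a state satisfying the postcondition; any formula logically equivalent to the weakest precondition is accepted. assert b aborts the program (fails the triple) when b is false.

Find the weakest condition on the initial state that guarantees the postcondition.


Working backward. After the program, the postcondition (2*e - 5 < 2 <-> 2*c + x + 5 > -2) and c + 1 > 2*e - c - 3 must hold; in canonical form it is (2*e < 7 <-> 2*c + x > -7) and 2*c > 2*e - 4.
Then branch requires (not (x != 5*c + 9 or 4*c > -12)) and ((not (x != 5*c + 9 or 4*c > -12)) -> ((8*c < 7 <-> 6*c > -7) and 6*c < 4)); else branch requires ((not (c + e >= 6)) -> ((2*e < 7 <-> 2*c + e > -5) and 2*c > 2*e - 10)) and (c + e >= 6 -> (4*e < 19 <-> 4*e + x > -25)).
Before the if: (x <= 14 -> ((not (x != 5*c + 9 or 4*c > -12)) and ((not (x != 5*c + 9 or 4*c > -12)) -> ((8*c < 7 <-> 6*c > -7) and 6*c < 4)))) and ((not (x <= 14)) -> (((not (c + e >= 6)) -> ((2*e < 7 <-> 2*c + e > -5) and 2*c > 2*e - 10)) and (c + e >= 6 -> (4*e < 19 <-> 4*e + x > -25))))
Before e := 3*e + x + 9: (x <= 14 -> ((not (x != 5*c + 9 or 4*c > -12)) and ((not (x != 5*c + 9 or 4*c > -12)) -> ((8*c < 7 <-> 6*c > -7) and 6*c < 4)))) and ((not (x <= 14)) -> (((not (c + 3*e + x >= -3)) -> ((6*e + 2*x < -11 <-> 2*c + 3*e + x > -14) and 2*c > 6*e + 2*x + 8)) and (c + 3*e + x >= -3 -> (12*e + 4*x < -17 <-> 12*e + 5*x > -61))))
Answer: WP = (x <= 14 -> ((not (x != 5*c + 9 or 4*c > -12)) and ((not (x != 5*c + 9 or 4*c > -12)) -> ((8*c < 7 <-> 6*c > -7) and 6*c < 4)))) and ((not (x <= 14)) -> (((not (c + 3*e + x >= -3)) -> ((6*e + 2*x < -11 <-> 2*c + 3*e + x > -14) and 2*c > 6*e + 2*x + 8)) and (c + 3*e + x >= -3 -> (12*e + 4*x < -17 <-> 12*e + 5*x > -61))))


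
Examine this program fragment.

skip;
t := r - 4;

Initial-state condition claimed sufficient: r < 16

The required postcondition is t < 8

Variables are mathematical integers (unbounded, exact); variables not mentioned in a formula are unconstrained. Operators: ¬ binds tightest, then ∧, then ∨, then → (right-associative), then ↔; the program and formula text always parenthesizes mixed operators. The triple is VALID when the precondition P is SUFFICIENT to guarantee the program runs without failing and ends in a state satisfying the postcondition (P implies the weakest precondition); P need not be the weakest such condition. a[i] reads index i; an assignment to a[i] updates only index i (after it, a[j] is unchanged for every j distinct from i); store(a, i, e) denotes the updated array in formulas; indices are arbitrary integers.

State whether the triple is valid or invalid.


Working backward. After the program, t < 8 must hold.
Before t := r - 4: r < 12
Before skip: r < 12
The weakest precondition is r < 12.
Check whether r < 16 implies it.
Countermodel: at the initial state r = 12, the precondition holds but the weakest precondition fails.
Answer: invalid


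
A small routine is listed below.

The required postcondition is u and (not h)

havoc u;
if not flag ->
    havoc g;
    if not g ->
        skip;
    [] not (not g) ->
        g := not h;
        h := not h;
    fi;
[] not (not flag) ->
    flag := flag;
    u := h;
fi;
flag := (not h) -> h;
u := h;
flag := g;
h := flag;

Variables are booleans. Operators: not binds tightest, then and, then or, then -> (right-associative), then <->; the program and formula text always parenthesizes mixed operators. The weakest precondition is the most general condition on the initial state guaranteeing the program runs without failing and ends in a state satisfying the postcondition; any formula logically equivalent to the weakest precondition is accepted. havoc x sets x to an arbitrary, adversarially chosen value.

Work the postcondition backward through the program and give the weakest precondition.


Working backward. After the program, u and (not h) must hold.
Before h := flag: u and (not flag)
Before flag := g: u and (not g)
Before u := h: h and (not g)
Before flag := (not h) -> h: h and (not g)
Then branch requires false; else branch requires h and (not g).
Before the if: flag and (flag -> (h and (not g)))
Before havoc u: flag and (flag -> (h and (not g)))
Answer: WP = flag and (flag -> (h and (not g)))


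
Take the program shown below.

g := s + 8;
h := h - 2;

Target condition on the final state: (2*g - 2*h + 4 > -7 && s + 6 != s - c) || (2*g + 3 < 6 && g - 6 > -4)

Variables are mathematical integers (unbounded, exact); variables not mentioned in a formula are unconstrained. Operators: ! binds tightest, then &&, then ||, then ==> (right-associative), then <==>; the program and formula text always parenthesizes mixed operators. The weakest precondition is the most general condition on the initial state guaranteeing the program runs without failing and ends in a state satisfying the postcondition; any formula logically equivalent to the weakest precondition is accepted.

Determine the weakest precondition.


Working backward. After the program, the postcondition (2*g - 2*h + 4 > -7 && s + 6 != s - c) || (2*g + 3 < 6 && g - 6 > -4) must hold; in canonical form it is (2*g > 2*h - 11 && c != -6) || (2*g < 3 && g > 2).
Before h := h - 2: (2*g > 2*h - 15 && c != -6) || (2*g < 3 && g > 2)
Before g := s + 8: (2*s > 2*h - 31 && c != -6) || (2*s < -13 && s > -6)
Answer: WP = (2*s > 2*h - 31 && c != -6) || (2*s < -13 && s > -6)


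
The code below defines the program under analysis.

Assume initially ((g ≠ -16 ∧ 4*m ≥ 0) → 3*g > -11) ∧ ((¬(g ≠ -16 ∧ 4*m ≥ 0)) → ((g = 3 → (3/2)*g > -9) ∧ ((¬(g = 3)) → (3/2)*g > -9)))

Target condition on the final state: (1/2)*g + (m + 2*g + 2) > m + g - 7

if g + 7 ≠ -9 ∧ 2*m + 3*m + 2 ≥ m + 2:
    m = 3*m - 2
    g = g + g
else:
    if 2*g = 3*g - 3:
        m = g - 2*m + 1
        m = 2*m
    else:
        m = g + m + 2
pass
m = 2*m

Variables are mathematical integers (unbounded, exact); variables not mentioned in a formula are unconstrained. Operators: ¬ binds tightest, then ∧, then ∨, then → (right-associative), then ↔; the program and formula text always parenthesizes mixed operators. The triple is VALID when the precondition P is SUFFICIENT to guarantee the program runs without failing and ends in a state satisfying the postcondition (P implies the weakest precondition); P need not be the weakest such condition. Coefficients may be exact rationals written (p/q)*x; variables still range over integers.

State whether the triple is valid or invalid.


Working backward. After the program, the postcondition (1/2)*g + (m + 2*g + 2) > m + g - 7 must hold; in canonical form it is (3/2)*g > -9.
Before m := 2*m: (3/2)*g > -9
Before skip: (3/2)*g > -9
Then branch requires 3*g > -9; else branch requires (g = 3 → (3/2)*g > -9) ∧ ((¬(g = 3)) → (3/2)*g > -9).
Before the if: ((g ≠ -16 ∧ 4*m ≥ 0) → 3*g > -9) ∧ ((¬(g ≠ -16 ∧ 4*m ≥ 0)) → ((g = 3 → (3/2)*g > -9) ∧ ((¬(g = 3)) → (3/2)*g > -9)))
The weakest precondition is ((g ≠ -16 ∧ 4*m ≥ 0) → 3*g > -9) ∧ ((¬(g ≠ -16 ∧ 4*m ≥ 0)) → ((g = 3 → (3/2)*g > -9) ∧ ((¬(g = 3)) → (3/2)*g > -9))).
Check whether ((g ≠ -16 ∧ 4*m ≥ 0) → 3*g > -11) ∧ ((¬(g ≠ -16 ∧ 4*m ≥ 0)) → ((g = 3 → (3/2)*g > -9) ∧ ((¬(g = 3)) → (3/2)*g > -9))) implies it.
Countermodel: at the initial state g = -3, m = 0, the precondition holds but the weakest precondition fails.
Answer: invalid


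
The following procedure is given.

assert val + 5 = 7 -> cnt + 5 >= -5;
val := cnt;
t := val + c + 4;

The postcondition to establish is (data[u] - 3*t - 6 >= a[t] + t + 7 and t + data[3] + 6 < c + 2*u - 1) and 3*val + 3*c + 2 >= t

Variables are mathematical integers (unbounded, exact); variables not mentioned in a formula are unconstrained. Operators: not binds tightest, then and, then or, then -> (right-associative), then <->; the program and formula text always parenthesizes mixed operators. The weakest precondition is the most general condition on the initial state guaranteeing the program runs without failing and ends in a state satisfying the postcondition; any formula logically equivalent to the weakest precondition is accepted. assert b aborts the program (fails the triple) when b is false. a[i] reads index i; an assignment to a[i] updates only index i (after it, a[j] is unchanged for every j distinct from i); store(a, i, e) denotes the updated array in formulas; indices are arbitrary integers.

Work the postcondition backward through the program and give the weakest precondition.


Working backward. After the program, the postcondition (data[u] - 3*t - 6 >= a[t] + t + 7 and t + data[3] + 6 < c + 2*u - 1) and 3*val + 3*c + 2 >= t must hold; in canonical form it is data[u] >= a[t] + 4*t + 13 and data[3] + t < c + 2*u - 7 and 3*c + 3*val >= t - 2.
Before t := val + c + 4: data[u] >= a[c + val + 4] + 4*c + 4*val + 29 and data[3] + val < 2*u - 11 and 2*c + 2*val >= 2
Before val := cnt: data[u] >= a[c + cnt + 4] + 4*c + 4*cnt + 29 and data[3] + cnt < 2*u - 11 and 2*c + 2*cnt >= 2
Before assert val + 5 = 7 -> cnt + 5 >= -5: (val = 2 -> cnt >= -10) and data[u] >= a[c + cnt + 4] + 4*c + 4*cnt + 29 and data[3] + cnt < 2*u - 11 and 2*c + 2*cnt >= 2
Answer: WP = (val = 2 -> cnt >= -10) and data[u] >= a[c + cnt + 4] + 4*c + 4*cnt + 29 and data[3] + cnt < 2*u - 11 and 2*c + 2*cnt >= 2


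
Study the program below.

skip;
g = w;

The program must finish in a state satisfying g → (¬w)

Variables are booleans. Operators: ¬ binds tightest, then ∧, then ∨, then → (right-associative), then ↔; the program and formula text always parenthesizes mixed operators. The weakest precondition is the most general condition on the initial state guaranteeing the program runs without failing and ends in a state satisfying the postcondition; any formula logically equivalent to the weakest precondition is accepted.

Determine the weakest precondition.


Working backward. After the program, g → (¬w) must hold.
Before g := w: w → (¬w)
Before skip: w → (¬w)
Answer: WP = w → (¬w)


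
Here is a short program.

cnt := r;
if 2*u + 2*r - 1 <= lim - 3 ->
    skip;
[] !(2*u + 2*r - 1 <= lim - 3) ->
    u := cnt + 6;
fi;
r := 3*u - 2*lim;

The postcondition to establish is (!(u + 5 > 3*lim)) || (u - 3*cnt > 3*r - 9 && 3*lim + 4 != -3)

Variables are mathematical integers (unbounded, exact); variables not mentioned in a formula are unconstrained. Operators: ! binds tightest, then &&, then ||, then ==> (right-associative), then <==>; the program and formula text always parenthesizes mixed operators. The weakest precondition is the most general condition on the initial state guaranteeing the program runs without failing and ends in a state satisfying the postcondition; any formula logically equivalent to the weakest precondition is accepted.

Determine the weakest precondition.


Working backward. After the program, the postcondition (!(u + 5 > 3*lim)) || (u - 3*cnt > 3*r - 9 && 3*lim + 4 != -3) must hold; in canonical form it is (!(u > 3*lim - 5)) || (u > 3*cnt + 3*r - 9 && 3*lim != -7).
Before r := 3*u - 2*lim: (!(u > 3*lim - 5)) || (6*lim > 3*cnt + 8*u - 9 && 3*lim != -7)
Then branch requires (!(u > 3*lim - 5)) || (6*lim > 3*cnt + 8*u - 9 && 3*lim != -7); else branch requires (!(cnt > 3*lim - 11)) || (6*lim > 11*cnt + 39 && 3*lim != -7).
Before the if: (2*r + 2*u <= lim - 2 ==> ((!(u > 3*lim - 5)) || (6*lim > 3*cnt + 8*u - 9 && 3*lim != -7))) && ((!(2*r + 2*u <= lim - 2)) ==> ((!(cnt > 3*lim - 11)) || (6*lim > 11*cnt + 39 && 3*lim != -7)))
Before cnt := r: (2*r + 2*u <= lim - 2 ==> ((!(u > 3*lim - 5)) || (6*lim > 3*r + 8*u - 9 && 3*lim != -7))) && ((!(2*r + 2*u <= lim - 2)) ==> ((!(r > 3*lim - 11)) || (6*lim > 11*r + 39 && 3*lim != -7)))
Answer: WP = (2*r + 2*u <= lim - 2 ==> ((!(u > 3*lim - 5)) || (6*lim > 3*r + 8*u - 9 && 3*lim != -7))) && ((!(2*r + 2*u <= lim - 2)) ==> ((!(r > 3*lim - 11)) || (6*lim > 11*r + 39 && 3*lim != -7)))


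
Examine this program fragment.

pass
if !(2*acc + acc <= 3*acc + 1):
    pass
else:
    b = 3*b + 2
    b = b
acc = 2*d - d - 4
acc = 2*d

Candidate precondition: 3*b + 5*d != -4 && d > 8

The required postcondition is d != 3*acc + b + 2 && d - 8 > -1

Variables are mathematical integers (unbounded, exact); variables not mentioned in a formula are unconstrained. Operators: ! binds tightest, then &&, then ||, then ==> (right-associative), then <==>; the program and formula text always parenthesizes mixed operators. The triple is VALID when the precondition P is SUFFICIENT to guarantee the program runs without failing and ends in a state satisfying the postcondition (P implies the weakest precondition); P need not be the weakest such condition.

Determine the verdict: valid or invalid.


Working backward. After the program, the postcondition d != 3*acc + b + 2 && d - 8 > -1 must hold; in canonical form it is d != 3*acc + b + 2 && d > 7.
Before acc := 2*d: b + 5*d != -2 && d > 7
Before acc := 2*d - d - 4: b + 5*d != -2 && d > 7
Then branch requires b + 5*d != -2 && d > 7; else branch requires 3*b + 5*d != -4 && d > 7.
Before the if: 3*b + 5*d != -4 && d > 7
Before skip: 3*b + 5*d != -4 && d > 7
The weakest precondition is 3*b + 5*d != -4 && d > 7.
Check whether 3*b + 5*d != -4 && d > 8 implies it.
Every state satisfying the precondition satisfies the weakest precondition: the implication holds.
Answer: valid


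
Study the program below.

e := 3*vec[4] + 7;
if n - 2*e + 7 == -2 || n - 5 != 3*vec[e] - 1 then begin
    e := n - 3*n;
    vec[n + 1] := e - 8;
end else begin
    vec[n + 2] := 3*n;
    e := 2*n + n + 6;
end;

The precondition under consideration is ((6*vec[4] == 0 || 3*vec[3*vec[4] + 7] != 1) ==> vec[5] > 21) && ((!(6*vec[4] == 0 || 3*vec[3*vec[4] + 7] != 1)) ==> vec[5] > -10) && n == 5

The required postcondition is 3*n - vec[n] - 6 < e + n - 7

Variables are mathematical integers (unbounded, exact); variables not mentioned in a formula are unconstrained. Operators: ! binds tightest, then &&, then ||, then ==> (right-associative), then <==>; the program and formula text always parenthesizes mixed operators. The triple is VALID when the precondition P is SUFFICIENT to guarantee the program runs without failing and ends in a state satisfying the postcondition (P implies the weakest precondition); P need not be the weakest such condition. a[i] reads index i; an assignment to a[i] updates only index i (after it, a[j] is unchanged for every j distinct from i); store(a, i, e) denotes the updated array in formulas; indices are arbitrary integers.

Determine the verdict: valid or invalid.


Working backward. After the program, the postcondition 3*n - vec[n] - 6 < e + n - 7 must hold; in canonical form it is 2*n < vec[n] + e - 1.
Then branch requires 4*n < store(vec, n + 1, -2*n - 8)[n] - 1; else branch requires store(vec, n + 2, 3*n)[n] + n > -5.
Before the if: ((n == 2*e - 9 || n != 3*vec[e] + 4) ==> 4*n < store(vec, n + 1, -2*n - 8)[n] - 1) && ((!(n == 2*e - 9 || n != 3*vec[e] + 4)) ==> store(vec, n + 2, 3*n)[n] + n > -5)
Before e := 3*vec[4] + 7: ((n == 6*vec[4] + 5 || n != 3*vec[3*vec[4] + 7] + 4) ==> 4*n < store(vec, n + 1, -2*n - 8)[n] - 1) && ((!(n == 6*vec[4] + 5 || n != 3*vec[3*vec[4] + 7] + 4)) ==> store(vec, n + 2, 3*n)[n] + n > -5)
The weakest precondition is ((n == 6*vec[4] + 5 || n != 3*vec[3*vec[4] + 7] + 4) ==> 4*n < store(vec, n + 1, -2*n - 8)[n] - 1) && ((!(n == 6*vec[4] + 5 || n != 3*vec[3*vec[4] + 7] + 4)) ==> store(vec, n + 2, 3*n)[n] + n > -5).
Check whether ((6*vec[4] == 0 || 3*vec[3*vec[4] + 7] != 1) ==> vec[5] > 21) && ((!(6*vec[4] == 0 || 3*vec[3*vec[4] + 7] != 1)) ==> vec[5] > -10) && n == 5 implies it.
Every state satisfying the precondition satisfies the weakest precondition: the implication holds.
Answer: valid


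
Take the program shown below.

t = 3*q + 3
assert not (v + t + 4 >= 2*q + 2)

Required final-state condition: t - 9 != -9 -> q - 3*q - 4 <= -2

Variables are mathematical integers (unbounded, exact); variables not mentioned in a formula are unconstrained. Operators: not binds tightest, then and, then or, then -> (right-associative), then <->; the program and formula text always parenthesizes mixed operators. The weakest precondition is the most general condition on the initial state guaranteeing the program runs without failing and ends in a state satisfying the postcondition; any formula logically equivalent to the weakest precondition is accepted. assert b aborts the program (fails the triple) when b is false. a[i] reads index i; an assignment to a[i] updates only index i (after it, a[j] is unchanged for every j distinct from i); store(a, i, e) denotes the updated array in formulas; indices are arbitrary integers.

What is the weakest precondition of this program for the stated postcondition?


Working backward. After the program, the postcondition t - 9 != -9 -> q - 3*q - 4 <= -2 must hold; in canonical form it is t != 0 -> 2*q >= -2.
Before assert not (v + t + 4 >= 2*q + 2): (not (t + v >= 2*q - 2)) and (t != 0 -> 2*q >= -2)
Before t := 3*q + 3: (not (q + v >= -5)) and (3*q != -3 -> 2*q >= -2)
Answer: WP = (not (q + v >= -5)) and (3*q != -3 -> 2*q >= -2)


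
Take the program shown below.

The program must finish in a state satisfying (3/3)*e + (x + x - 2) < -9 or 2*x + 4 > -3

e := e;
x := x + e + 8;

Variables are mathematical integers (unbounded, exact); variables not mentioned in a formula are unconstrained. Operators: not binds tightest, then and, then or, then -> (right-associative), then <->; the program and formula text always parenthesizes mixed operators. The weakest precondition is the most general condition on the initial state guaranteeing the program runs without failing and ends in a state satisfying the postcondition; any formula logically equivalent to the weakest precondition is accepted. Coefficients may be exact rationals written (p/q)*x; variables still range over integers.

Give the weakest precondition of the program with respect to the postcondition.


Working backward. After the program, the postcondition (3/3)*e + (x + x - 2) < -9 or 2*x + 4 > -3 must hold; in canonical form it is e + 2*x < -7 or 2*x > -7.
Before x := x + e + 8: 3*e + 2*x < -23 or 2*e + 2*x > -23
Before e := e: 3*e + 2*x < -23 or 2*e + 2*x > -23
Answer: WP = 3*e + 2*x < -23 or 2*e + 2*x > -23


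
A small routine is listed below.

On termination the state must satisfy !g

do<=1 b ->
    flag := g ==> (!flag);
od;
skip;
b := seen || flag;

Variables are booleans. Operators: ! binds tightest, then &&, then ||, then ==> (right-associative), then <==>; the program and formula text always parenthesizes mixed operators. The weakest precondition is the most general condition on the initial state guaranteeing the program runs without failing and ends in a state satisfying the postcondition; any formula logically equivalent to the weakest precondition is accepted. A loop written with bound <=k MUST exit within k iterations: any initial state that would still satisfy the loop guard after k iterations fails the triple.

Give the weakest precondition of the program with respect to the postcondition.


Working backward. After the program, !g must hold.
Before b := seen || flag: !g
Before skip: !g
Before the loop (bound <=1), unroll the exhaustion recursion (WP_0 = exit-now case; WP_j = one more guarded iteration, up to j = 1):
  WP_0: (!b) && (!g)
  WP_1: (b ==> ((!b) && (!g))) && ((!b) ==> (!g))
So before the loop: (b ==> ((!b) && (!g))) && ((!b) ==> (!g))
Answer: WP = (b ==> ((!b) && (!g))) && ((!b) ==> (!g))


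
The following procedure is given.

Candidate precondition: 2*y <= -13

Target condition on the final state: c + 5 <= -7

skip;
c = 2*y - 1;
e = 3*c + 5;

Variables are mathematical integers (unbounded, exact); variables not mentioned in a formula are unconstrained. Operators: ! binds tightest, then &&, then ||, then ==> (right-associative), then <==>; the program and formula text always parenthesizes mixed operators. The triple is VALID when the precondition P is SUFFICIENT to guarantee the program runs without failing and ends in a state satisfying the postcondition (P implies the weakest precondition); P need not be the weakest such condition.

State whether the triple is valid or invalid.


Working backward. After the program, the postcondition c + 5 <= -7 must hold; in canonical form it is c <= -12.
Before e := 3*c + 5: c <= -12
Before c := 2*y - 1: 2*y <= -11
Before skip: 2*y <= -11
The weakest precondition is 2*y <= -11.
Check whether 2*y <= -13 implies it.
Every state satisfying the precondition satisfies the weakest precondition: the implication holds.
Answer: valid


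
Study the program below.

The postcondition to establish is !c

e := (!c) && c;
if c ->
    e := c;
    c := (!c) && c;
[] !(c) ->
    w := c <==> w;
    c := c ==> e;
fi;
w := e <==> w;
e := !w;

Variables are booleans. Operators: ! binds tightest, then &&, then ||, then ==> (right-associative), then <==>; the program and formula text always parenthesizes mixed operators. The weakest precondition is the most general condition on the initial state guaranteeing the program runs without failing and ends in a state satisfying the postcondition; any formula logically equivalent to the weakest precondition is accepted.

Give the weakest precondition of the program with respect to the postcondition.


Working backward. After the program, !c must hold.
Before e := !w: !c
Before w := e <==> w: !c
Then branch requires true; else branch requires !(c ==> e).
Before the if: (!c) ==> (!(c ==> e))
Before e := (!c) && c: (!c) ==> c
Answer: WP = (!c) ==> c


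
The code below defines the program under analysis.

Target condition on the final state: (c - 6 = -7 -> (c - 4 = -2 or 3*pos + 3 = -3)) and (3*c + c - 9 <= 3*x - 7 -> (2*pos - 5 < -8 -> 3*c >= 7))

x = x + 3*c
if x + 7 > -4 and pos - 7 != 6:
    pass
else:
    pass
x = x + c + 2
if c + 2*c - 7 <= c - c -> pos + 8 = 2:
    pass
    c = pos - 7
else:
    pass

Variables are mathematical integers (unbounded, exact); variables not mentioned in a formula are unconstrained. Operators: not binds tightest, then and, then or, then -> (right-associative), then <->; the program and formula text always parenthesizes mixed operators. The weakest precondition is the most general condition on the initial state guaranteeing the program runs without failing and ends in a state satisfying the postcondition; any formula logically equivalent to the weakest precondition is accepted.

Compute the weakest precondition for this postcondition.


Working backward. After the program, the postcondition (c - 6 = -7 -> (c - 4 = -2 or 3*pos + 3 = -3)) and (3*c + c - 9 <= 3*x - 7 -> (2*pos - 5 < -8 -> 3*c >= 7)) must hold; in canonical form it is (c = -1 -> (c = 2 or 3*pos = -6)) and (4*c <= 3*x + 2 -> (2*pos < -3 -> 3*c >= 7)).
Then branch requires (pos = 6 -> (pos = 9 or 3*pos = -6)) and (4*pos <= 3*x + 30 -> (2*pos < -3 -> 3*pos >= 28)); else branch requires (c = -1 -> (c = 2 or 3*pos = -6)) and (4*c <= 3*x + 2 -> (2*pos < -3 -> 3*c >= 7)).
Before the if: ((3*c <= 7 -> pos = -6) -> ((pos = 6 -> (pos = 9 or 3*pos = -6)) and (4*pos <= 3*x + 30 -> (2*pos < -3 -> 3*pos >= 28)))) and ((not (3*c <= 7 -> pos = -6)) -> ((c = -1 -> (c = 2 or 3*pos = -6)) and (4*c <= 3*x + 2 -> (2*pos < -3 -> 3*c >= 7))))
Before x := x + c + 2: ((3*c <= 7 -> pos = -6) -> ((pos = 6 -> (pos = 9 or 3*pos = -6)) and (4*pos <= 3*c + 3*x + 36 -> (2*pos < -3 -> 3*pos >= 28)))) and ((not (3*c <= 7 -> pos = -6)) -> ((c = -1 -> (c = 2 or 3*pos = -6)) and (c <= 3*x + 8 -> (2*pos < -3 -> 3*c >= 7))))
Then branch requires ((3*c <= 7 -> pos = -6) -> ((pos = 6 -> (pos = 9 or 3*pos = -6)) and (4*pos <= 3*c + 3*x + 36 -> (2*pos < -3 -> 3*pos >= 28)))) and ((not (3*c <= 7 -> pos = -6)) -> ((c = -1 -> (c = 2 or 3*pos = -6)) and (c <= 3*x + 8 -> (2*pos < -3 -> 3*c >= 7)))); else branch requires ((3*c <= 7 -> pos = -6) -> ((pos = 6 -> (pos = 9 or 3*pos = -6)) and (4*pos <= 3*c + 3*x + 36 -> (2*pos < -3 -> 3*pos >= 28)))) and ((not (3*c <= 7 -> pos = -6)) -> ((c = -1 -> (c = 2 or 3*pos = -6)) and (c <= 3*x + 8 -> (2*pos < -3 -> 3*c >= 7)))).
Before the if: ((x > -11 and pos != 13) -> (((3*c <= 7 -> pos = -6) -> ((pos = 6 -> (pos = 9 or 3*pos = -6)) and (4*pos <= 3*c + 3*x + 36 -> (2*pos < -3 -> 3*pos >= 28)))) and ((not (3*c <= 7 -> pos = -6)) -> ((c = -1 -> (c = 2 or 3*pos = -6)) and (c <= 3*x + 8 -> (2*pos < -3 -> 3*c >= 7)))))) and ((not (x > -11 and pos != 13)) -> (((3*c <= 7 -> pos = -6) -> ((pos = 6 -> (pos = 9 or 3*pos = -6)) and (4*pos <= 3*c + 3*x + 36 -> (2*pos < -3 -> 3*pos >= 28)))) and ((not (3*c <= 7 -> pos = -6)) -> ((c = -1 -> (c = 2 or 3*pos = -6)) and (c <= 3*x + 8 -> (2*pos < -3 -> 3*c >= 7))))))
Before x := x + 3*c: ((3*c + x > -11 and pos != 13) -> (((3*c <= 7 -> pos = -6) -> ((pos = 6 -> (pos = 9 or 3*pos = -6)) and (4*pos <= 12*c + 3*x + 36 -> (2*pos < -3 -> 3*pos >= 28)))) and ((not (3*c <= 7 -> pos = -6)) -> ((c = -1 -> (c = 2 or 3*pos = -6)) and (8*c + 3*x >= -8 -> (2*pos < -3 -> 3*c >= 7)))))) and ((not (3*c + x > -11 and pos != 13)) -> (((3*c <= 7 -> pos = -6) -> ((pos = 6 -> (pos = 9 or 3*pos = -6)) and (4*pos <= 12*c + 3*x + 36 -> (2*pos < -3 -> 3*pos >= 28)))) and ((not (3*c <= 7 -> pos = -6)) -> ((c = -1 -> (c = 2 or 3*pos = -6)) and (8*c + 3*x >= -8 -> (2*pos < -3 -> 3*c >= 7))))))
Answer: WP = ((3*c + x > -11 and pos != 13) -> (((3*c <= 7 -> pos = -6) -> ((pos = 6 -> (pos = 9 or 3*pos = -6)) and (4*pos <= 12*c + 3*x + 36 -> (2*pos < -3 -> 3*pos >= 28)))) and ((not (3*c <= 7 -> pos = -6)) -> ((c = -1 -> (c = 2 or 3*pos = -6)) and (8*c + 3*x >= -8 -> (2*pos < -3 -> 3*c >= 7)))))) and ((not (3*c + x > -11 and pos != 13)) -> (((3*c <= 7 -> pos = -6) -> ((pos = 6 -> (pos = 9 or 3*pos = -6)) and (4*pos <= 12*c + 3*x + 36 -> (2*pos < -3 -> 3*pos >= 28)))) and ((not (3*c <= 7 -> pos = -6)) -> ((c = -1 -> (c = 2 or 3*pos = -6)) and (8*c + 3*x >= -8 -> (2*pos < -3 -> 3*c >= 7))))))


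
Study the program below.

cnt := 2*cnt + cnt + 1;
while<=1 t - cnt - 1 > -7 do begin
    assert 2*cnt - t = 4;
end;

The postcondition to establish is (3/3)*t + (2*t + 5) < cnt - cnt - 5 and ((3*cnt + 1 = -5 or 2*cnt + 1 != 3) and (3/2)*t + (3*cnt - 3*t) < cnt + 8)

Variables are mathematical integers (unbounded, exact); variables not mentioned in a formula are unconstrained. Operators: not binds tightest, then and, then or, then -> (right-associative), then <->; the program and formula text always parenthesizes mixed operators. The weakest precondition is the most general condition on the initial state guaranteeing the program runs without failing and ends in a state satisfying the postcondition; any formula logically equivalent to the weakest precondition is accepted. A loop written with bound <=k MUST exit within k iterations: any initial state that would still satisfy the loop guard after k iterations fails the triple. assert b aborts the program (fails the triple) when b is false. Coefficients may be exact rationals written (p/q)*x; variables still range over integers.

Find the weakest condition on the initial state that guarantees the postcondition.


Working backward. After the program, the postcondition (3/3)*t + (2*t + 5) < cnt - cnt - 5 and ((3*cnt + 1 = -5 or 2*cnt + 1 != 3) and (3/2)*t + (3*cnt - 3*t) < cnt + 8) must hold; in canonical form it is 3*t < -10 and (3*cnt = -6 or 2*cnt != 2) and 2*cnt < (3/2)*t + 8.
Before the loop (bound <=1), unroll the exhaustion recursion (WP_0 = exit-now case; WP_j = one more guarded iteration, up to j = 1):
  WP_0: (not (t > cnt - 6)) and 3*t < -10 and (3*cnt = -6 or 2*cnt != 2) and 2*cnt < (3/2)*t + 8
  WP_1: (t > cnt - 6 -> (2*cnt = t + 4 and (not (t > cnt - 6)) and 3*t < -10 and (3*cnt = -6 or 2*cnt != 2) and 2*cnt < (3/2)*t + 8)) and ((not (t > cnt - 6)) -> (3*t < -10 and (3*cnt = -6 or 2*cnt != 2) and 2*cnt < (3/2)*t + 8))
So before the loop: (t > cnt - 6 -> (2*cnt = t + 4 and (not (t > cnt - 6)) and 3*t < -10 and (3*cnt = -6 or 2*cnt != 2) and 2*cnt < (3/2)*t + 8)) and ((not (t > cnt - 6)) -> (3*t < -10 and (3*cnt = -6 or 2*cnt != 2) and 2*cnt < (3/2)*t + 8))
Before cnt := 2*cnt + cnt + 1: (t > 3*cnt - 5 -> (6*cnt = t + 2 and (not (t > 3*cnt - 5)) and 3*t < -10 and (9*cnt = -9 or 6*cnt != 0) and 6*cnt < (3/2)*t + 6)) and ((not (t > 3*cnt - 5)) -> (3*t < -10 and (9*cnt = -9 or 6*cnt != 0) and 6*cnt < (3/2)*t + 6))
Answer: WP = (t > 3*cnt - 5 -> (6*cnt = t + 2 and (not (t > 3*cnt - 5)) and 3*t < -10 and (9*cnt = -9 or 6*cnt != 0) and 6*cnt < (3/2)*t + 6)) and ((not (t > 3*cnt - 5)) -> (3*t < -10 and (9*cnt = -9 or 6*cnt != 0) and 6*cnt < (3/2)*t + 6))


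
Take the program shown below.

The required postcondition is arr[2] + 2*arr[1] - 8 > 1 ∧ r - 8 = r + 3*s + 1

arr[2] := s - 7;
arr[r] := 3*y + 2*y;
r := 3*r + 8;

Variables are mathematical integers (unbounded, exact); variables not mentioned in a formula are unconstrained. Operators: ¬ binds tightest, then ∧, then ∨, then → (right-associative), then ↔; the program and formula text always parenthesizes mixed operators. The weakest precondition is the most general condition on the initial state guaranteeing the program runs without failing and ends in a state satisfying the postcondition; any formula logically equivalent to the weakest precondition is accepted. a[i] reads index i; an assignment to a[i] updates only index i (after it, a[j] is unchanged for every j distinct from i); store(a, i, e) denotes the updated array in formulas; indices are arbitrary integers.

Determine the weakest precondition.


Working backward. After the program, the postcondition arr[2] + 2*arr[1] - 8 > 1 ∧ r - 8 = r + 3*s + 1 must hold; in canonical form it is 2*arr[1] + arr[2] > 9 ∧ 3*s = -9.
Before r := 3*r + 8: 2*arr[1] + arr[2] > 9 ∧ 3*s = -9
Before arr[r] := 3*y + 2*y: 2*store(arr, r, 5*y)[1] + store(arr, r, 5*y)[2] > 9 ∧ 3*s = -9
Before arr[2] := s - 7: 2*store(store(arr, 2, s - 7), r, 5*y)[1] + store(store(arr, 2, s - 7), r, 5*y)[2] > 9 ∧ 3*s = -9
Answer: WP = 2*store(store(arr, 2, s - 7), r, 5*y)[1] + store(store(arr, 2, s - 7), r, 5*y)[2] > 9 ∧ 3*s = -9


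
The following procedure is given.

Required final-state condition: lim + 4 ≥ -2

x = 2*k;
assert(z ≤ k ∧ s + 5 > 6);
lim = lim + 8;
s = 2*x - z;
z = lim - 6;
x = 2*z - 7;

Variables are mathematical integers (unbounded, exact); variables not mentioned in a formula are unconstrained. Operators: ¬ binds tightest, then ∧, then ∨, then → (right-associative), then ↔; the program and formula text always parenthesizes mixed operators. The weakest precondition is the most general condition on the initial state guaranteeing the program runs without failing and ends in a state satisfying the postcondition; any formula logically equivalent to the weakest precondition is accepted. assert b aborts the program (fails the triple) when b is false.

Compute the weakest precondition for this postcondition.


Working backward. After the program, the postcondition lim + 4 ≥ -2 must hold; in canonical form it is lim ≥ -6.
Before x := 2*z - 7: lim ≥ -6
Before z := lim - 6: lim ≥ -6
Before s := 2*x - z: lim ≥ -6
Before lim := lim + 8: lim ≥ -14
Before assert z ≤ k ∧ s + 5 > 6: z ≤ k ∧ s > 1 ∧ lim ≥ -14
Before x := 2*k: z ≤ k ∧ s > 1 ∧ lim ≥ -14
Answer: WP = z ≤ k ∧ s > 1 ∧ lim ≥ -14


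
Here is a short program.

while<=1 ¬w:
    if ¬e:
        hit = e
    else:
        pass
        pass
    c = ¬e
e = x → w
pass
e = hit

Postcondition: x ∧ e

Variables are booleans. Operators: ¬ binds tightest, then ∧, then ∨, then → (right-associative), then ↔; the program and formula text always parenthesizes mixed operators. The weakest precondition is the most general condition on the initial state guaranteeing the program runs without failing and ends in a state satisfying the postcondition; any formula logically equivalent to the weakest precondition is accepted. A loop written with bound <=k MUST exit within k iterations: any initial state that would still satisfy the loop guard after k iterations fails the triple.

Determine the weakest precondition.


Working backward. After the program, x ∧ e must hold.
Before e := hit: x ∧ hit
Before skip: x ∧ hit
Before e := x → w: x ∧ hit
Before the loop (bound <=1), unroll the exhaustion recursion (WP_0 = exit-now case; WP_j = one more guarded iteration, up to j = 1):
  WP_0: w ∧ x ∧ hit
  WP_1: ((¬w) → (((¬e) → (w ∧ x ∧ e)) ∧ (e → (w ∧ x ∧ hit)))) ∧ (w → (x ∧ hit))
So before the loop: ((¬w) → (((¬e) → (w ∧ x ∧ e)) ∧ (e → (w ∧ x ∧ hit)))) ∧ (w → (x ∧ hit))
Answer: WP = ((¬w) → (((¬e) → (w ∧ x ∧ e)) ∧ (e → (w ∧ x ∧ hit)))) ∧ (w → (x ∧ hit))


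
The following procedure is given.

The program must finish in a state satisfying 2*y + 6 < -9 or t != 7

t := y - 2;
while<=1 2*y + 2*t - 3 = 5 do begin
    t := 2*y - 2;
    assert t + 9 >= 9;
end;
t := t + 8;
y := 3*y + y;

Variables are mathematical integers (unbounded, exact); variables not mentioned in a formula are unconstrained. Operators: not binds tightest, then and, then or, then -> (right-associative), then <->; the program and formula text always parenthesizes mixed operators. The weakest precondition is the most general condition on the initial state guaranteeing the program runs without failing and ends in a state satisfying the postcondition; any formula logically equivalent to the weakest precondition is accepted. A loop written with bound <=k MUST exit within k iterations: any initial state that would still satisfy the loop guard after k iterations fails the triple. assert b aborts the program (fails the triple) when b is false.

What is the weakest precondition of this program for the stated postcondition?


Working backward. After the program, the postcondition 2*y + 6 < -9 or t != 7 must hold; in canonical form it is 2*y < -15 or t != 7.
Before y := 3*y + y: 8*y < -15 or t != 7
Before t := t + 8: 8*y < -15 or t != -1
Before the loop (bound <=1), unroll the exhaustion recursion (WP_0 = exit-now case; WP_j = one more guarded iteration, up to j = 1):
  WP_0: (not (2*t + 2*y = 8)) and (8*y < -15 or t != -1)
  WP_1: (2*t + 2*y = 8 -> (2*y >= 2 and (not (6*y = 12)) and (8*y < -15 or 2*y != 1))) and ((not (2*t + 2*y = 8)) -> (8*y < -15 or t != -1))
So before the loop: (2*t + 2*y = 8 -> (2*y >= 2 and (not (6*y = 12)) and (8*y < -15 or 2*y != 1))) and ((not (2*t + 2*y = 8)) -> (8*y < -15 or t != -1))
Before t := y - 2: (4*y = 12 -> (2*y >= 2 and (not (6*y = 12)) and (8*y < -15 or 2*y != 1))) and ((not (4*y = 12)) -> (8*y < -15 or y != 1))
Answer: WP = (4*y = 12 -> (2*y >= 2 and (not (6*y = 12)) and (8*y < -15 or 2*y != 1))) and ((not (4*y = 12)) -> (8*y < -15 or y != 1))


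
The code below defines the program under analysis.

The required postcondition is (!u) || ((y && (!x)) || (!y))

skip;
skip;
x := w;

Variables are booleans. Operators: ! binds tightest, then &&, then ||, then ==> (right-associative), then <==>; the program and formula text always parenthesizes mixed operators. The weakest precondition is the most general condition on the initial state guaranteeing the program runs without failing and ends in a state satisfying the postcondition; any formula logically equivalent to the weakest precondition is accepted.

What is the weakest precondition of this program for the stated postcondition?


Working backward. After the program, the postcondition (!u) || ((y && (!x)) || (!y)) must hold; in canonical form it is (!u) || (y && (!x)) || (!y).
Before x := w: (!u) || (y && (!w)) || (!y)
Before skip: (!u) || (y && (!w)) || (!y)
Before skip: (!u) || (y && (!w)) || (!y)
Answer: WP = (!u) || (y && (!w)) || (!y)


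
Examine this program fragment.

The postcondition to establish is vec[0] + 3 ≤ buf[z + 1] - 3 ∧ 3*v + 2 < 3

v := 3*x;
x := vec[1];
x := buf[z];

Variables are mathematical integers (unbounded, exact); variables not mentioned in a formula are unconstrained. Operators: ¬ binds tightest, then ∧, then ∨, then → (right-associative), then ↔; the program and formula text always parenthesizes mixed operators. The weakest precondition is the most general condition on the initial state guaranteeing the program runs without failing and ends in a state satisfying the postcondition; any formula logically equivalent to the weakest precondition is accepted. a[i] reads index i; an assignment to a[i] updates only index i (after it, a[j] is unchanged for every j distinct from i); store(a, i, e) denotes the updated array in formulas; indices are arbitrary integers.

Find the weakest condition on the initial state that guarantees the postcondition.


Working backward. After the program, the postcondition vec[0] + 3 ≤ buf[z + 1] - 3 ∧ 3*v + 2 < 3 must hold; in canonical form it is vec[0] ≤ buf[z + 1] - 6 ∧ 3*v < 1.
Before x := buf[z]: vec[0] ≤ buf[z + 1] - 6 ∧ 3*v < 1
Before x := vec[1]: vec[0] ≤ buf[z + 1] - 6 ∧ 3*v < 1
Before v := 3*x: vec[0] ≤ buf[z + 1] - 6 ∧ 9*x < 1
Answer: WP = vec[0] ≤ buf[z + 1] - 6 ∧ 9*x < 1


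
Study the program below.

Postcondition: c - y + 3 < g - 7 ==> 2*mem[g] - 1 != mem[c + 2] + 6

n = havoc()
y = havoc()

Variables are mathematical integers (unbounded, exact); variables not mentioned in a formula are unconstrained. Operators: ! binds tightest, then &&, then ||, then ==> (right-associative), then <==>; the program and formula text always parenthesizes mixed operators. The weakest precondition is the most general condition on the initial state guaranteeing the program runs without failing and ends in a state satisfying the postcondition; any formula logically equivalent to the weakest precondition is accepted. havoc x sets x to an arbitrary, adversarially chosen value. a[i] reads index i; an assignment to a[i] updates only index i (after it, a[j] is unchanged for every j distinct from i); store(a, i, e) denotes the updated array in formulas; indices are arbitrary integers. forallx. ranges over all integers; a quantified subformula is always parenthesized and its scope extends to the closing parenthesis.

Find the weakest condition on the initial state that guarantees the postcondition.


Working backward. After the program, the postcondition c - y + 3 < g - 7 ==> 2*mem[g] - 1 != mem[c + 2] + 6 must hold; in canonical form it is c < g + y - 10 ==> 2*mem[g] != mem[c + 2] + 7.
Before havoc y: forall y_1. (c < g + y_1 - 10 ==> 2*mem[g] != mem[c + 2] + 7)
Before havoc n: forall y_1. (c < g + y_1 - 10 ==> 2*mem[g] != mem[c + 2] + 7)
Answer: WP = forall y_1. (c < g + y_1 - 10 ==> 2*mem[g] != mem[c + 2] + 7)


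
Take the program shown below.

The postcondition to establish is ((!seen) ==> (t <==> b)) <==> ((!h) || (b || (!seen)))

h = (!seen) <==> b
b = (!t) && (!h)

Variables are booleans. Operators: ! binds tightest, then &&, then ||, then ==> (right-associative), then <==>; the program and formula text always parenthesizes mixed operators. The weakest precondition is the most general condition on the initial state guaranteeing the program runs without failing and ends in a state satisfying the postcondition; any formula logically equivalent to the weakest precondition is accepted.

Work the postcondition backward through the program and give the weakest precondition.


Working backward. After the program, the postcondition ((!seen) ==> (t <==> b)) <==> ((!h) || (b || (!seen))) must hold; in canonical form it is ((!seen) ==> (t <==> b)) <==> ((!h) || b || (!seen)).
Before b := (!t) && (!h): ((!seen) ==> (t <==> ((!t) && (!h)))) <==> ((!h) || ((!t) && (!h)) || (!seen))
Before h := (!seen) <==> b: ((!seen) ==> (t <==> ((!t) && (!((!seen) <==> b))))) <==> ((!((!seen) <==> b)) || ((!t) && (!((!seen) <==> b))) || (!seen))
Answer: WP = ((!seen) ==> (t <==> ((!t) && (!((!seen) <==> b))))) <==> ((!((!seen) <==> b)) || ((!t) && (!((!seen) <==> b))) || (!seen))
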